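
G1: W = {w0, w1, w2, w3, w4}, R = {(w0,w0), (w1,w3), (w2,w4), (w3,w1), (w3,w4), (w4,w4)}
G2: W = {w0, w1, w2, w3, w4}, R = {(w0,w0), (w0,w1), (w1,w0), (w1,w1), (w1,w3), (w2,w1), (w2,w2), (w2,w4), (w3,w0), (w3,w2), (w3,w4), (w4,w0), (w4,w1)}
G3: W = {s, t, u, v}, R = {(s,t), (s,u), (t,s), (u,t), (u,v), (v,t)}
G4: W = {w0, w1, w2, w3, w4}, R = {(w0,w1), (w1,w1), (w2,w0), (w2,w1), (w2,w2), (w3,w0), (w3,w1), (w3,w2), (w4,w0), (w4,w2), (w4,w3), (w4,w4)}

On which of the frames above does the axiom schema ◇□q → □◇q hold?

G2

This is the axiom for convergence; its first-order frame correspondent is ∀x ∀y ∀z (Rxy ∧ Rxz → ∃w (Ryw ∧ Rzw)).
G1: fails — Rw3w1 and Rw3w4 but w1 and w4 have no common successor.
G2: holds.
G3: fails — Rsu and Rst but u and t have no common successor.
G4: fails — Rw4w4 and Rw4w0 but w4 and w0 have no common successor.
Valid on: G2.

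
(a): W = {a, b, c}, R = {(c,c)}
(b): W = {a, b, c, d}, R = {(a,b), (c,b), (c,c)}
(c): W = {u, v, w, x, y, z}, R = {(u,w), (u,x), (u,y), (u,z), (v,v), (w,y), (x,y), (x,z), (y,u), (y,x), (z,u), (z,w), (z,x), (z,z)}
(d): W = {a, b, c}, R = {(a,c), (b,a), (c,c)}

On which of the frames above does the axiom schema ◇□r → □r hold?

(a)

This is the axiom for the Euclidean property; its first-order frame correspondent is ∀x ∀y ∀z (Rxy ∧ Rxz → Ryz).
(a): holds.
(b): fails — Rab and Rab but not Rbb.
(c): fails — Ruz and Ruy but not Rzy.
(d): fails — Rba and Rba but not Raa.
Valid on: (a).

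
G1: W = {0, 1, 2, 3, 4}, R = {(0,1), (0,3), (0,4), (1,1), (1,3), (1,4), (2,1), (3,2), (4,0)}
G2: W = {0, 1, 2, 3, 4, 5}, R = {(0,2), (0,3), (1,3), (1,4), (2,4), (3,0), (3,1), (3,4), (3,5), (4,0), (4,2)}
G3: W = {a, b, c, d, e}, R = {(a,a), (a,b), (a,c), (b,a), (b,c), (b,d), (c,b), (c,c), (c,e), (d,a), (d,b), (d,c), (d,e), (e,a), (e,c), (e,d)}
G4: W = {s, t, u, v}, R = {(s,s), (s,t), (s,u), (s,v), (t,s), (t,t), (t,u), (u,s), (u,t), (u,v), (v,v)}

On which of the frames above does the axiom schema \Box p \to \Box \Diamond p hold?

The schema corresponds to a generalized confluence (Geach) condition: \forall x \forall z (xRz \to \exists w (xRw \wedge zRw)).
G1: fails — 0R3 but no w with 0Rw and 3Rw.
G2: fails — 0R2 but no w with 0Rw and 2Rw.
G3: ✓.
G4: ✓.

G3, G4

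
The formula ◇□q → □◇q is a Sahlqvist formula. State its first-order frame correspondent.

Suppose ◇□q→□◇q is valid. Take Rxy, Rxz and set V(q)={w : Ryw}. Then □q at y so ◇□q at x, so □◇q at x, so ◇q at z, giving w with Rzw and Ryw.

convergence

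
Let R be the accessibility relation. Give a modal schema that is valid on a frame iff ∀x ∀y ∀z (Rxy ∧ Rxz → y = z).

The condition is partial functionality. The CD schema ◇ψ → □ψ defines it.
Suppose ◇ψ→□ψ is valid. Take Rxy, Rxz and set V(ψ)={y}. Then ◇ψ at x, so □ψ at x, so ψ at z, i.e. z=y.

◇ψ → □ψ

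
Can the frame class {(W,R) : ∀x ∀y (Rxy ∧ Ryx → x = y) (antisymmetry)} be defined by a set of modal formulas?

No — not modally definable

If a class were modally definable it would be closed under surjective bounded morphisms (Goldblatt–Thomason).
The 8-cycle (worlds s,t,u,v,w,x,y,z with s→t→u→v→w→x→y→z→s) is antisymmetric. Sending even-indexed worlds to a and odd-indexed worlds to b is a surjective bounded morphism onto the two-world frame with a↔b, which is not antisymmetric.
Hence antisymmetry is not modally definable.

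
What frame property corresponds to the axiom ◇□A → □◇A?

Suppose ◇□A→□◇A is valid. Take Rxy, Rxz and set V(A)={w : Ryw}. Then □A at y so ◇□A at x, so □◇A at x, so ◇A at z, giving w with Rzw and Ryw.
Conversely, on a frame with convergence the schema holds at every world under every valuation.
Frame condition: ∀x ∀y ∀z (Rxy ∧ Rxz → ∃w (Ryw ∧ Rzw)).

convergence: ∀x ∀y ∀z (Rxy ∧ Rxz → ∃w (Ryw ∧ Rzw))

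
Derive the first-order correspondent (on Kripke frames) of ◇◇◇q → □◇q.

This is a Sahlqvist (Geach-type) schema ◇^3□^0q → □^1◇^1q.
Minimal-valuation argument: fix x; take any y with xR^3y and any z with xR^1z. Set V(q) to the set of worlds R-reachable from y in exactly 0 steps. Then □^0q holds at y, so the antecedent holds at x; validity forces ◇^1q at z, giving a w with zR^1w and yR^0w.
First-order correspondent: ∀x ∀y ∀z ((xR³y ∧ xRz) → ∃w (y = w ∧ zRw)).

∀x ∀y ∀z ((xR³y ∧ xRz) → ∃w (y = w ∧ zRw))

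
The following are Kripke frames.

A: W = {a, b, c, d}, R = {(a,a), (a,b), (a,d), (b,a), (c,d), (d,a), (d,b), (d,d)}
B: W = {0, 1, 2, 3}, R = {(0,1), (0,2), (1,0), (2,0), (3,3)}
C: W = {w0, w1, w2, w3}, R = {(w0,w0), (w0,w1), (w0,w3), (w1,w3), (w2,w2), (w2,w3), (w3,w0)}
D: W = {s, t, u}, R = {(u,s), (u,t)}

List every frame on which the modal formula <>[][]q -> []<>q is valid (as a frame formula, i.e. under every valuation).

A

Frame correspondent (Sahlqvist): forall x forall y forall z ((xRy & xRz) -> exists w (y R^2 w & zRw)) — i.e. a generalized confluence (Geach) condition.
A: holds.
B: fails — 0R1, 0R1 but no w with 1R²w and 1Rw.
C: fails — w0Rw1, w0Rw1 but no w with w1R²w and w1Rw.
D: fails — uRs, uRs but no w with sR²w and sRw.
Valid on: A.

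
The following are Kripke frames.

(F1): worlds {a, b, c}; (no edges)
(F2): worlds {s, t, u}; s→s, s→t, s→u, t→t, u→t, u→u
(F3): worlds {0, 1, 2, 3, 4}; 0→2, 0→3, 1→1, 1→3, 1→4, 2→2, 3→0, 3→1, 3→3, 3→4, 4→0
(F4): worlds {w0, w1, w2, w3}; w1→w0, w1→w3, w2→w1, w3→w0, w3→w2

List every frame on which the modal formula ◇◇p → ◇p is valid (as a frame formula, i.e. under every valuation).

Frame correspondent (Sahlqvist): ∀x ∀y ∀z (Rxy ∧ Ryz → Rxz) — i.e. transitivity.
(F1): satisfies the condition.
(F2): satisfies the condition.
(F3): fails — R14 and R40 but not R10.
(F4): fails — Rw3w2 and Rw2w1 but not Rw3w1.

(F1), (F2)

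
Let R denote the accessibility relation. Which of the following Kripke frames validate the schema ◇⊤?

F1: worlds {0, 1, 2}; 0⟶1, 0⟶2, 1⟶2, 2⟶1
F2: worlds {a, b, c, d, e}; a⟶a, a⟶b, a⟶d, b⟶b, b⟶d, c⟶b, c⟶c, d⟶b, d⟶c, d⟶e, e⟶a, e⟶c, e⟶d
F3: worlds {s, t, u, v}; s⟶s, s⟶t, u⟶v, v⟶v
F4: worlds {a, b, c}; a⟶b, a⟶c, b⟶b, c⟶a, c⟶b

F1, F2, F4

The schema corresponds to seriality: ∀x ∃y Rxy.
F1: holds.
F2: holds.
F3: fails — world t has no successor.
F4: holds.
Valid on: F1, F2, F4.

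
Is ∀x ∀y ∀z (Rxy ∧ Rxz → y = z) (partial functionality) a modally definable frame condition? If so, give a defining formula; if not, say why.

This is a Sahlqvist condition; the CD axiom ◇q → □q defines it.
Suppose ◇q→□q is valid. Take Rxy, Rxz and set V(q)={y}. Then ◇q at x, so □q at x, so q at z, i.e. z=y.

Definable; ◇q → □q defines it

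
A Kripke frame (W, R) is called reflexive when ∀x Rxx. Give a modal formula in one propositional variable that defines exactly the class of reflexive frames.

□r → r

A defining formula is □r → r (the T axiom).
Suppose □r→r is valid. At any x set V(r)={w : Rxw}. Then □r holds at x, so r holds at x, i.e. Rxx.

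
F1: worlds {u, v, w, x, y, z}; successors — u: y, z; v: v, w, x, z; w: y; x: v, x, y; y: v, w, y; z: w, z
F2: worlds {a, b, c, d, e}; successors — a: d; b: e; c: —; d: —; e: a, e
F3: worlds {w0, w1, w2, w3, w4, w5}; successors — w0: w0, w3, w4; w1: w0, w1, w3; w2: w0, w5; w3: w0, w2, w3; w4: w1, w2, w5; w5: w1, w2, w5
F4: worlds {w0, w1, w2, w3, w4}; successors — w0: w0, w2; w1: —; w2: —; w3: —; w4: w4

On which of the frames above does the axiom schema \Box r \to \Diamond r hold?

This is the axiom for seriality; its first-order frame correspondent is \forall x \exists y Rxy.
F1: condition met.
F2: fails — world c has no successor.
F3: condition met.
F4: fails — world w1 has no successor.

F1, F3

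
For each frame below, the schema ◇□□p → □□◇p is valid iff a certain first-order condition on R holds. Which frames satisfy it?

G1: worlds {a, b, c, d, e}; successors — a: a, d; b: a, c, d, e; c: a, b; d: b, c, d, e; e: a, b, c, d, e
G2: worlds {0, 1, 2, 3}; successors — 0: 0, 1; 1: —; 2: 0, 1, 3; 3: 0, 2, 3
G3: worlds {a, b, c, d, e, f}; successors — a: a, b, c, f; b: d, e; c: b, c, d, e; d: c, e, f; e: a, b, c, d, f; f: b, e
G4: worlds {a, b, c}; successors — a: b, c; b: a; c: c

Frame correspondent (Sahlqvist): ∀x ∀y ∀z ((xRy ∧ xR²z) → ∃w (yR²w ∧ zRw)) — i.e. a generalized confluence (Geach) condition.
G1: ✓.
G2: fails — 0R0, 0R²1 but no w with 0R²w and 1Rw.
G3: ✓.
G4: ✓.
Valid on: G1, G3, G4.

G1, G3, G4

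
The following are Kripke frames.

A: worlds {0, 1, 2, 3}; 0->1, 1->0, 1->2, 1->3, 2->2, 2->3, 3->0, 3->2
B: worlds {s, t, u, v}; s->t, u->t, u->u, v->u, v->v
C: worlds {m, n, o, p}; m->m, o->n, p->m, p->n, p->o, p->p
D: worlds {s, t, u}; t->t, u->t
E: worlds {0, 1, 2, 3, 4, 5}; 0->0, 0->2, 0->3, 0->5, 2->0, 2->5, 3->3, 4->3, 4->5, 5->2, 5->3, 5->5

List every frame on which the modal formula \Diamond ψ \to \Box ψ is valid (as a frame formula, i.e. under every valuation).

D

This is the axiom for partial functionality; its first-order frame correspondent is \forall x \forall y \forall z (Rxy \wedge Rxz \to y = z).
A: fails — 1 sees both 0 and 2.
B: fails — u sees both t and u.
C: fails — p sees both m and n.
D: ✓.
E: fails — 0 sees both 0 and 2.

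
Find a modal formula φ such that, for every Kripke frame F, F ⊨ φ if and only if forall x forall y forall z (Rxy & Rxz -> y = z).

A defining formula is ◇p → □p (the CD axiom).
Suppose ◇p→□p is valid. Take Rxy, Rxz and set V(p)={y}. Then ◇p at x, so □p at x, so p at z, i.e. z=y.

◇p → □p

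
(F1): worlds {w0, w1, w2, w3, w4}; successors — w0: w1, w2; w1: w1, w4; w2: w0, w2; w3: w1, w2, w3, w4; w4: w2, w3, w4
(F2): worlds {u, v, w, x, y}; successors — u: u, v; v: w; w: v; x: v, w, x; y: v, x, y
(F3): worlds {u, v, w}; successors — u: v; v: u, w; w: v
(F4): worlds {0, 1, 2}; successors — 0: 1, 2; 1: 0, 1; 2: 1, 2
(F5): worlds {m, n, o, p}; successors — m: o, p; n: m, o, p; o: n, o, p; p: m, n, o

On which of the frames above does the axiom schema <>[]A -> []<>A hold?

This is the axiom for convergence; its first-order frame correspondent is forall x forall y forall z (Rxy & Rxz -> exists w (Ryw & Rzw)).
(F1): fails — Rw0w1 and Rw0w2 but w1 and w2 have no common successor.
(F2): fails — Ruv and Ruu but v and u have no common successor.
(F3): satisfies the condition.
(F4): satisfies the condition.
(F5): satisfies the condition.
Valid on: (F3), (F4), (F5).

(F3), (F4), (F5)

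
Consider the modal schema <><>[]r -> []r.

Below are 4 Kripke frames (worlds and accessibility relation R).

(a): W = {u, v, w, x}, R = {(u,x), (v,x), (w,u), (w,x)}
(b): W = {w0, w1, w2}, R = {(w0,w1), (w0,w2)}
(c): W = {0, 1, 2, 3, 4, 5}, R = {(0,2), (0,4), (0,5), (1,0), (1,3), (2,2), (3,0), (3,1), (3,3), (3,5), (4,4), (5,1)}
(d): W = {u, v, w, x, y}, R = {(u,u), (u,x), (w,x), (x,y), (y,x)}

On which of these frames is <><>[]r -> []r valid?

Frame correspondent (Sahlqvist): forall x forall y forall z ((x R^2 y & xRz) -> exists w (yRw & z = w)) — i.e. a generalized confluence (Geach) condition.
(a): fails — wR²x, wRu but no t with xRt and u=t.
(b): satisfies the condition.
(c): fails — 0R²1, 0R2 but no w with 1Rw and 2=w.
(d): fails — uR²x, uRu but no t with xRt and u=t.

(b)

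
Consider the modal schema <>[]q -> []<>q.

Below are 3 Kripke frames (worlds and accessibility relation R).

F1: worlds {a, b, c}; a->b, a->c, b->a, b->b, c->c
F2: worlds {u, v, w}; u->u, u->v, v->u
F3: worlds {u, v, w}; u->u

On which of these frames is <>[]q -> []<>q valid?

The schema corresponds to convergence: forall x forall y forall z (Rxy & Rxz -> exists w (Ryw & Rzw)).
F1: fails — Rab and Rac but b and c have no common successor.
F2: ✓.
F3: ✓.

F2, F3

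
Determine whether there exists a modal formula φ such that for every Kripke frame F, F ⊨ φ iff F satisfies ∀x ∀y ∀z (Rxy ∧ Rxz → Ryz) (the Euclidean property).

Yes — defined by ◇p → □◇p

Yes: it is the Euclidean property, defined by the 5 schema ◇p → □◇p.
Suppose ◇p→□◇p is valid. Take Rxy, Rxz and set V(p)={y}. Then ◇p at x, so □◇p at x, so ◇p at z, so some w with Rzw has p; w=y, i.e. Rzy. By symmetry of the argument, Ryz.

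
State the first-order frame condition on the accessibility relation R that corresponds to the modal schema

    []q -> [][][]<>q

forall x forall z (x R^3 z -> exists w (xRw & zRw))

This is a Sahlqvist (Geach-type) schema ◇^0□^1q → □^3◇^1q.
Minimal-valuation argument: fix x; take any y with xR^0y and any z with xR^3z. Set V(q) to the set of worlds R-reachable from y in exactly 1 step. Then □^1q holds at y, so the antecedent holds at x; validity forces ◇^1q at z, giving a w with zR^1w and yR^1w.
First-order correspondent: forall x forall z (x R^3 z -> exists w (xRw & zRw)).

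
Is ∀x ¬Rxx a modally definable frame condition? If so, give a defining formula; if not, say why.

Any modally definable frame class is closed under surjective bounded morphisms.
The 2-cycle (worlds s,t with s→t→s) is irreflexive, and the map sending every world to a single reflexive point • is a surjective bounded morphism (forth: every edge maps to (•,•); back: every world has a successor). So any modal formula valid on the 2-cycle is also valid on the reflexive point, which is not irreflexive.
Hence irreflexivity is not modally definable.

Not definable by any modal formula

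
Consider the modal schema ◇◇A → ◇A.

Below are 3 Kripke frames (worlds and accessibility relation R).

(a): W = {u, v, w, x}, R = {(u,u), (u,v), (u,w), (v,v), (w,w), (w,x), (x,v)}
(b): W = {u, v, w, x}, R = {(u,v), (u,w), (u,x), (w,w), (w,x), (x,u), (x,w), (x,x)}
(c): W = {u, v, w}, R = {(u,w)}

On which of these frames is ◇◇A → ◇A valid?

(c)

Frame correspondent (Sahlqvist): ∀x ∀y ∀z (Rxy ∧ Ryz → Rxz) — i.e. transitivity.
(a): fails — Ruw and Rwx but not Rux.
(b): fails — Rwx and Rxu but not Rwu.
(c): condition met.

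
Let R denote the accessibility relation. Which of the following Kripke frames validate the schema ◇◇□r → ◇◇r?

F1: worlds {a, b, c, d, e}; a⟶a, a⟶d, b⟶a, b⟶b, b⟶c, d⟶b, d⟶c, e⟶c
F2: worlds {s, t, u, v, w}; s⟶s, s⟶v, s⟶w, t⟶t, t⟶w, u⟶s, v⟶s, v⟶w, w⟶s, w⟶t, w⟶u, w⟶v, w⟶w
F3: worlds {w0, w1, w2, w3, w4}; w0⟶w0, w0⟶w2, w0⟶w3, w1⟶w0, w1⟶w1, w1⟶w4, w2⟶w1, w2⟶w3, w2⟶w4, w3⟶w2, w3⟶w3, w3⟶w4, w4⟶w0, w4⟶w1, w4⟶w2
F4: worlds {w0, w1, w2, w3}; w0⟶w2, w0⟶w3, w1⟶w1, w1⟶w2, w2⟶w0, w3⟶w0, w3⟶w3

Frame correspondent (Sahlqvist): ∀x ∀y (xR²y → ∃w (yRw ∧ xR²w)) — i.e. a generalized confluence (Geach) condition.
F1: fails — aR²c but no w with cRw and aR²w.
F2: satisfies the condition.
F3: satisfies the condition.
F4: fails — w2R²w2 but no w with w2Rw and w2R²w.

F2, F3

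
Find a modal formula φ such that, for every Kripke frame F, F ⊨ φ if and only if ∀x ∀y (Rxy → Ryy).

The condition is shift-reflexivity. The T□ schema □(□r → r) defines it.
Suppose □(□r→r) is valid. Take Rxy and set V(r)={w : Ryw}. Then at y, □r holds; since □(□r→r) at x, □r→r at y, so r at y, i.e. Ryy.

□(□r → r)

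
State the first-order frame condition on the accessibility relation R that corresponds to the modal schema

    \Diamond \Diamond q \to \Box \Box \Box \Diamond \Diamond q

This is a Sahlqvist (Geach-type) schema ◇^2□^0q → □^3◇^2q.
First-order correspondent: \forall x \forall y \forall z ((x R^2 y \wedge x R^3 z) \to \exists w (y = w \wedge z R^2 w)).

\forall x \forall y \forall z ((x R^2 y \wedge x R^3 z) \to \exists w (y = w \wedge z R^2 w))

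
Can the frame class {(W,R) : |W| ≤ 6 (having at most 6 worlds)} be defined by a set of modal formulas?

Modal frame validity is preserved under disjoint unions.
Any modal formula valid on each of 7 disjoint one-world frames is valid on their disjoint union (validity is preserved under disjoint unions). Each one-world frame has |W|=1≤6, but the union has |W|=7.
So no modal formula (or set of formulas) defines exactly the |W|≤6 frames.

No — not modally definable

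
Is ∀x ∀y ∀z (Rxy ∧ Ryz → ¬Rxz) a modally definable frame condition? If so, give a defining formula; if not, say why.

No — not modally definable

Modal frame validity is preserved under surjective bounded morphisms.
The 7-cycle (worlds s,t,u,v,w,x,y with s→t→u→v→w→x→y→s) is intransitive. Mapping every world to a single reflexive point • is a surjective bounded morphism; the reflexive point is not intransitive (R••∧R•• but R••).
So no modal formula (or set of formulas) defines exactly the intransitive frames.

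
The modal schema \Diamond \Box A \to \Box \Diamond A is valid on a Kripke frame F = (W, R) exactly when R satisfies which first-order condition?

This is the .2 axiom.
It corresponds to convergence: \forall x \forall y \forall z (Rxy \wedge Rxz \to \exists w (Ryw \wedge Rzw)).

convergence: \forall x \forall y \forall z (Rxy \wedge Rxz \to \exists w (Ryw \wedge Rzw))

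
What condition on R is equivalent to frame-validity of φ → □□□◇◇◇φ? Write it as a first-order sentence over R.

∀x ∀z (xR³z → ∃w (x = w ∧ zR³w))

This is a Sahlqvist (Geach-type) schema ◇^0□^0φ → □^3◇^3φ.
Minimal-valuation argument: fix x; take any y with xR^0y and any z with xR^3z. Set V(φ) to the set of worlds R-reachable from y in exactly 0 steps. Then □^0φ holds at y, so the antecedent holds at x; validity forces ◇^3φ at z, giving a w with zR^3w and yR^0w.
First-order correspondent: ∀x ∀z (xR³z → ∃w (x = w ∧ zR³w)).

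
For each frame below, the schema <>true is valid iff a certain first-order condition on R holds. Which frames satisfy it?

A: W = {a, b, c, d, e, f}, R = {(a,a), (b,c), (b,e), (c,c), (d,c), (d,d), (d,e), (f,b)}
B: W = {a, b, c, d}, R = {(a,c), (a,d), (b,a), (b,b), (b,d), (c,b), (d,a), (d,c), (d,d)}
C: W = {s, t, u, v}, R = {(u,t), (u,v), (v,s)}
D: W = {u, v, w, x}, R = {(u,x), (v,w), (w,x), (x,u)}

B, D

This is the axiom for seriality; its first-order frame correspondent is forall x exists y Rxy.
A: fails — world e has no successor.
B: condition met.
C: fails — world s has no successor.
D: condition met.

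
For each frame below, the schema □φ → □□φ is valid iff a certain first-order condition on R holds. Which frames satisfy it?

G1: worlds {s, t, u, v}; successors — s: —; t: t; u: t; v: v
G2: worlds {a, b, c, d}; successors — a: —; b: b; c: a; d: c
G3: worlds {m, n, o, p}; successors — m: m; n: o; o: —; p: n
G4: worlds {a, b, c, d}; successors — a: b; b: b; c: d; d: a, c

This is the axiom for transitivity; its first-order frame correspondent is ∀x ∀y ∀z (Rxy ∧ Ryz → Rxz).
G1: satisfies the condition.
G2: fails — Rdc and Rca but not Rda.
G3: fails — Rpn and Rno but not Rpo.
G4: fails — Rcd and Rdc but not Rcc.

G1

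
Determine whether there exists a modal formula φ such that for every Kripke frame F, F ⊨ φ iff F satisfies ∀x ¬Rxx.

No — not modally definable

If a class were modally definable it would be closed under surjective bounded morphisms (Goldblatt–Thomason).
The 3-cycle (worlds s,t,u with s→t→u→s) is irreflexive, and the map sending every world to a single reflexive point • is a surjective bounded morphism (forth: every edge maps to (•,•); back: every world has a successor). So any modal formula valid on the 3-cycle is also valid on the reflexive point, which is not irreflexive.
So the class is not modally definable.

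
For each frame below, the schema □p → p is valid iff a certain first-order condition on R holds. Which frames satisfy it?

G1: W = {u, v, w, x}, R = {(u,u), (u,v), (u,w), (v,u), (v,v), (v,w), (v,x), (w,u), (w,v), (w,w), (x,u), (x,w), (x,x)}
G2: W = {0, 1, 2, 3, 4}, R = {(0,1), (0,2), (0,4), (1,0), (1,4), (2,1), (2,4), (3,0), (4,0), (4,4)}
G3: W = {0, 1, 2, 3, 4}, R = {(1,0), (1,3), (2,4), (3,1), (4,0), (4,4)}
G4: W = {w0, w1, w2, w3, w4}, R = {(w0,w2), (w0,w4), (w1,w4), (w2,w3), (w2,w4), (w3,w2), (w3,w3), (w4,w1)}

G1

The schema corresponds to reflexivity: ∀x Rxx.
G1: ✓.
G2: fails — world 0 does not see itself.
G3: fails — world 0 does not see itself.
G4: fails — world w0 does not see itself.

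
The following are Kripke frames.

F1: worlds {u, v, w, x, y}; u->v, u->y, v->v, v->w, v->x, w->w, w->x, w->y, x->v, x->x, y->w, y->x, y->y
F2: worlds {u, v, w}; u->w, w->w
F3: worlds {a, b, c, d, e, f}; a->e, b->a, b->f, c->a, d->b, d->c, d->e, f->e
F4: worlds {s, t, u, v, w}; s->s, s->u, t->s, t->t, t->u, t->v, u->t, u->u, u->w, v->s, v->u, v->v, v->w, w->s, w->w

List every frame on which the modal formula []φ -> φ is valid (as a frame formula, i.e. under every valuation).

The schema corresponds to reflexivity: forall x Rxx.
F1: fails — world u does not see itself.
F2: fails — world u does not see itself.
F3: fails — world a does not see itself.
F4: holds.

F4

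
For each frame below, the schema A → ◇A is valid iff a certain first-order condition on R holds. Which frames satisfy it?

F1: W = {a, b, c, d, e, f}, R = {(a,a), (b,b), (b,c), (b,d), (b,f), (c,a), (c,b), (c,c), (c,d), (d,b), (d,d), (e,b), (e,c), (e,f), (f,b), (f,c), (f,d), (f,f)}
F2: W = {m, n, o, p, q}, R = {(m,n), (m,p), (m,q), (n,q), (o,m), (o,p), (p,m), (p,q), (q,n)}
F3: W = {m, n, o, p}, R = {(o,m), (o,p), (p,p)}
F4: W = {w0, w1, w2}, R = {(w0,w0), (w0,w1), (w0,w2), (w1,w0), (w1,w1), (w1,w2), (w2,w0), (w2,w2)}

F4

Frame correspondent (Sahlqvist): ∀x Rxx — i.e. reflexivity.
F1: fails — world e does not see itself.
F2: fails — world m does not see itself.
F3: fails — world m does not see itself.
F4: satisfies the condition.
Valid on: F4.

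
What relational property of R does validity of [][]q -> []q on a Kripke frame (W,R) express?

Suppose □□q→□q is valid. Take Rxy and set V(q)={w : xR²w}. Then □□q at x, so □q at x, so q at y, i.e. ∃z(Rxz∧Rzy).

Density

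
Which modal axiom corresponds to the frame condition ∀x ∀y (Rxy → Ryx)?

s → □◇s

The condition is symmetry. The B schema s → □◇s defines it.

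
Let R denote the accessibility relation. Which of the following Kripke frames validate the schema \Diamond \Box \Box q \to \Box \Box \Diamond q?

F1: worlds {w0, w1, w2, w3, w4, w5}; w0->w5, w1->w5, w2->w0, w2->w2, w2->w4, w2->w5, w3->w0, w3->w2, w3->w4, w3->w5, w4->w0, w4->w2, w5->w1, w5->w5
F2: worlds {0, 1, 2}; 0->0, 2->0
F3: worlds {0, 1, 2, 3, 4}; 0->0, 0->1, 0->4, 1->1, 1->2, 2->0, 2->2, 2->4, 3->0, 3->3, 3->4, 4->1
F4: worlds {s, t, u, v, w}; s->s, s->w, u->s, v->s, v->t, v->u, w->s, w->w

F2

Frame correspondent (Sahlqvist): \forall x \forall y \forall z ((xRy \wedge x R^2 z) \to \exists w (y R^2 w \wedge zRw)) — i.e. a generalized confluence (Geach) condition.
F1: fails — w2Rw0, w2R²w4 but no w with w0R²w and w4Rw.
F2: ✓.
F3: fails — 3R4, 3R²3 but no w with 4R²w and 3Rw.
F4: fails — vRt, vR²s but no w* with tR²w* and sRw*.
Valid on: F2.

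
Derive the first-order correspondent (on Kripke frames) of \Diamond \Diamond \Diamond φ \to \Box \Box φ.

This is a Sahlqvist (Geach-type) schema ◇^3□^0φ → □^2◇^0φ.
Minimal-valuation argument: fix x; take any y with xR^3y and any z with xR^2z. Set V(φ) to the set of worlds R-reachable from y in exactly 0 steps. Then □^0φ holds at y, so the antecedent holds at x; validity forces ◇^0φ at z, giving a w with zR^0w and yR^0w.
First-order correspondent: \forall x \forall y \forall z ((x R^3 y \wedge x R^2 z) \to \exists w (y = w \wedge z = w)).

\forall x \forall y \forall z ((x R^3 y \wedge x R^2 z) \to \exists w (y = w \wedge z = w))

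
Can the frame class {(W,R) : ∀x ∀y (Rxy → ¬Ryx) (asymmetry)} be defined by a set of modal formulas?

If a class were modally definable it would be closed under surjective bounded morphisms (Goldblatt–Thomason).
The 5-cycle (worlds 0,1,2,3,4 with 0→1→2→3→4→0) is asymmetric. Mapping every world to a single reflexive point • is a surjective bounded morphism, and the reflexive point is not asymmetric (R•• but asymmetry requires ¬R••).
Hence asymmetry is not modally definable.

Not modally definable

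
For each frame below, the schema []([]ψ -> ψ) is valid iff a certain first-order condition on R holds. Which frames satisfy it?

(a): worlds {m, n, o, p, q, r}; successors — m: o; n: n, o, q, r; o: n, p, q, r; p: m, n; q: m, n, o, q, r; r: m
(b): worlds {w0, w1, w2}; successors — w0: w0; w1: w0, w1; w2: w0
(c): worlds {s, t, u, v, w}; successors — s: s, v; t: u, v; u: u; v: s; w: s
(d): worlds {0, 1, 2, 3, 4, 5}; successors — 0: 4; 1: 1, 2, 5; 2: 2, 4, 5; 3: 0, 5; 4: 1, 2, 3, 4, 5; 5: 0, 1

Frame correspondent (Sahlqvist): forall x forall y (Rxy -> Ryy) — i.e. shift-reflexivity.
(a): fails — Rnr but not Rrr.
(b): condition met.
(c): fails — Rtv but not Rvv.
(d): fails — R45 but not R55.
Valid on: (b).

(b)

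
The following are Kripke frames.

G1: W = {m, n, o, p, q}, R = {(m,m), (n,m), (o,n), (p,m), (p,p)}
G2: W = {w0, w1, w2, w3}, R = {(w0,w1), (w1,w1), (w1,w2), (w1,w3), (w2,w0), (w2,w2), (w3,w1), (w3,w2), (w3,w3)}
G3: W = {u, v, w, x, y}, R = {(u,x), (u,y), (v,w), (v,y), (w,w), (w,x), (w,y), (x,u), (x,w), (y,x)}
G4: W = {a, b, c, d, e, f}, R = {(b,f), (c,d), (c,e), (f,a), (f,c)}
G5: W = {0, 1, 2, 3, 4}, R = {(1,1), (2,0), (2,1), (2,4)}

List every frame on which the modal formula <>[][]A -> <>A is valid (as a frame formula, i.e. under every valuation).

G2

The schema corresponds to a generalized confluence (Geach) condition: forall x forall y (xRy -> exists w (y R^2 w & xRw)).
G1: fails — oRn but no w with nR²w and oRw.
G2: satisfies the condition.
G3: fails — uRy but no t with yR²t and uRt.
G4: fails — bRf but no w with fR²w and bRw.
G5: fails — 2R0 but no w with 0R²w and 2Rw.
Valid on: G2.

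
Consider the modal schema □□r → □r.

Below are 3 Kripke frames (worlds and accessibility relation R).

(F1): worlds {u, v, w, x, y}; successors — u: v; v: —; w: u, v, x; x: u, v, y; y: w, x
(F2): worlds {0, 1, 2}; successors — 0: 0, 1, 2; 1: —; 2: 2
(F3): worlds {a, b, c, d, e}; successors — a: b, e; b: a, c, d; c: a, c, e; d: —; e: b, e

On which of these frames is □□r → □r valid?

(F2)

Frame correspondent (Sahlqvist): ∀x ∀y (Rxy → ∃z (Rxz ∧ Rzy)) — i.e. density.
(F1): fails — Ruv but no z with Ruz and Rzv.
(F2): ✓.
(F3): fails — Rbd but no z with Rbz and Rzd.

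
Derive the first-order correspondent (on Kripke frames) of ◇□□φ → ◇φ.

This is a Sahlqvist (Geach-type) schema ◇^1□^2φ → □^0◇^1φ.
First-order correspondent: ∀x ∀y (xRy → ∃w (yR²w ∧ xRw)).

∀x ∀y (xRy → ∃w (yR²w ∧ xRw))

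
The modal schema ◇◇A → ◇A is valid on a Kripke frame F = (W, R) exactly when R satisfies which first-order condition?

Replacing A by ¬A and contraposing gives the equivalent schema □A → □□A.
Suppose □A→□□A is valid. Take Rxy, Ryz and set V(A)={w : Rxw}. Then □A at x, so □□A at x, so □A at y, so A at z, i.e. Rxz.

transitivity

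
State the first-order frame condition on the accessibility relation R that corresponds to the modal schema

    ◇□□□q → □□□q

This is a Sahlqvist (Geach-type) schema ◇^1□^3q → □^3◇^0q.
Minimal-valuation argument: fix x; take any y with xR^1y and any z with xR^3z. Set V(q) to the set of worlds R-reachable from y in exactly 3 steps. Then □^3q holds at y, so the antecedent holds at x; validity forces ◇^0q at z, giving a w with zR^0w and yR^3w.
First-order correspondent: ∀x ∀y ∀z ((xRy ∧ xR³z) → ∃w (yR³w ∧ z = w)).

∀x ∀y ∀z ((xRy ∧ xR³z) → ∃w (yR³w ∧ z = w))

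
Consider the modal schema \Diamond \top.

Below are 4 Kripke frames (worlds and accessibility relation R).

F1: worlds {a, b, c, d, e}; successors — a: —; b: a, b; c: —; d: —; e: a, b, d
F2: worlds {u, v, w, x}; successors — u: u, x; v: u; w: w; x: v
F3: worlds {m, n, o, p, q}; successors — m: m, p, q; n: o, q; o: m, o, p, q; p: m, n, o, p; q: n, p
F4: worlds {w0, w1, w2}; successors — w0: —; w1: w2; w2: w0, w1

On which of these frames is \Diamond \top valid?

F2, F3

Frame correspondent (Sahlqvist): \forall x \exists y Rxy — i.e. seriality.
F1: fails — world a has no successor.
F2: ✓.
F3: ✓.
F4: fails — world w0 has no successor.
Valid on: F2, F3.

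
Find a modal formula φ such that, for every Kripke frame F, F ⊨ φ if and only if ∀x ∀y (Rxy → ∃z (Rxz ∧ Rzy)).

□□r → □r

The condition is density. The C4 schema □□r → □r defines it.
Suppose □□r→□r is valid. Take Rxy and set V(r)={w : xR²w}. Then □□r at x, so □r at x, so r at y, i.e. ∃z(Rxz∧Rzy).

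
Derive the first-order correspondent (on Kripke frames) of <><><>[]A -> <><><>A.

forall x forall y (x R^3 y -> exists w (yRw & x R^3 w))

This is a Sahlqvist (Geach-type) schema ◇^3□^1A → □^0◇^3A.
First-order correspondent: forall x forall y (x R^3 y -> exists w (yRw & x R^3 w)).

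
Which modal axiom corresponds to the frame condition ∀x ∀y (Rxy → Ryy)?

□(□r → r)

The condition is shift-reflexivity. The T□ schema □(□r → r) defines it.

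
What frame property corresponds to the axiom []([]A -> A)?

Suppose □(□A→A) is valid. Take Rxy and set V(A)={w : Ryw}. Then at y, □A holds; since □(□A→A) at x, □A→A at y, so A at y, i.e. Ryy.

shift-reflexivity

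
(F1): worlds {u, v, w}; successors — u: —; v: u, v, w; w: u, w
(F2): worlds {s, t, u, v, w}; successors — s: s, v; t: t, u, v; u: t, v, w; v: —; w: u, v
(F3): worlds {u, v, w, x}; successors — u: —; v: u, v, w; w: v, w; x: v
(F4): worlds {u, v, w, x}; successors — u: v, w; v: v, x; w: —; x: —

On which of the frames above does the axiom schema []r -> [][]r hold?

(F1)

This is the axiom for transitivity; its first-order frame correspondent is forall x forall y forall z (Rxy & Ryz -> Rxz).
(F1): holds.
(F2): fails — Ruw and Rwu but not Ruu.
(F3): fails — Rwv and Rvu but not Rwu.
(F4): fails — Ruv and Rvx but not Rux.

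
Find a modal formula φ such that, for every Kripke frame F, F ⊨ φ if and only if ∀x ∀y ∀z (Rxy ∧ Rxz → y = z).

◇ψ → □ψ

This is partial functionality; the standard corresponding axiom is CD: ◇ψ → □ψ.
Suppose ◇ψ→□ψ is valid. Take Rxy, Rxz and set V(ψ)={y}. Then ◇ψ at x, so □ψ at x, so ψ at z, i.e. z=y.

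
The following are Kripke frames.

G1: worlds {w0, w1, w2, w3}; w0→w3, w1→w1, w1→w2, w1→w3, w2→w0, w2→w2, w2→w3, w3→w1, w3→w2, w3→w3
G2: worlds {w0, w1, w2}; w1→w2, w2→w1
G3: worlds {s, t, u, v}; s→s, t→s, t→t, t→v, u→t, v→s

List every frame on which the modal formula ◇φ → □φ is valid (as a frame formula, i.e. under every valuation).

The schema corresponds to partial functionality: ∀x ∀y ∀z (Rxy ∧ Rxz → y = z).
G1: fails — w1 sees both w1 and w2.
G2: holds.
G3: fails — t sees both s and t.

G2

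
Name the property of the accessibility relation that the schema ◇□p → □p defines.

the Euclidean property

This schema is equivalent to the 5 axiom ◇p → □◇p.
It corresponds to the Euclidean property: ∀x ∀y ∀z (Rxy ∧ Rxz → Ryz).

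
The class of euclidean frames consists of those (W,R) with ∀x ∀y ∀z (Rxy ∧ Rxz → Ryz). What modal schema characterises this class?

◇q → □◇q

A defining formula is ◇q → □◇q (the 5 axiom).
Suppose ◇q→□◇q is valid. Take Rxy, Rxz and set V(q)={y}. Then ◇q at x, so □◇q at x, so ◇q at z, so some w with Rzw has q; w=y, i.e. Rzy. By symmetry of the argument, Ryz.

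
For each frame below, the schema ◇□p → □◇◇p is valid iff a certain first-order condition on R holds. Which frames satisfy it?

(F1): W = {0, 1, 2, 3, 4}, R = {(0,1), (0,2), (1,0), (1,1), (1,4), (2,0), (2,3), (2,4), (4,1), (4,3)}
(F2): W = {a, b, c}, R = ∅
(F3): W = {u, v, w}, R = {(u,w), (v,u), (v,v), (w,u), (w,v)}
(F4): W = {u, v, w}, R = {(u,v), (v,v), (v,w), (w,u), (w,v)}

The schema corresponds to a generalized confluence (Geach) condition: ∀x ∀y ∀z ((xRy ∧ xRz) → ∃w (yRw ∧ zR²w)).
(F1): fails — 2R0, 2R3 but no w with 0Rw and 3R²w.
(F2): satisfies the condition.
(F3): fails — vRu, vRu but no t with uRt and uR²t.
(F4): satisfies the condition.
Valid on: (F2), (F4).

(F2), (F4)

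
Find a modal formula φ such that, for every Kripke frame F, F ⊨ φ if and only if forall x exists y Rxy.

□r → ◇r

A defining formula is □r → ◇r (the D axiom).
Suppose □r→◇r is valid. At any x set V(r)=W. Then □r at x, so ◇r at x, so x has a successor.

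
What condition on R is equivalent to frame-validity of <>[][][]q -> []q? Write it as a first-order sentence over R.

This is a Sahlqvist (Geach-type) schema ◇^1□^3q → □^1◇^0q.
Minimal-valuation argument: fix x; take any y with xR^1y and any z with xR^1z. Set V(q) to the set of worlds R-reachable from y in exactly 3 steps. Then □^3q holds at y, so the antecedent holds at x; validity forces ◇^0q at z, giving a w with zR^0w and yR^3w.
First-order correspondent: forall x forall y forall z ((xRy & xRz) -> exists w (y R^3 w & z = w)).

forall x forall y forall z ((xRy & xRz) -> exists w (y R^3 w & z = w))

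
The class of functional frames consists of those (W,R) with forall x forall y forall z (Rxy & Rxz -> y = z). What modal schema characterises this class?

◇s → □s

A defining formula is ◇s → □s (the CD axiom).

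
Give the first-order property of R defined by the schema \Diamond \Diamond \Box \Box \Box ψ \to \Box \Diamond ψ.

This is a Sahlqvist (Geach-type) schema ◇^2□^3ψ → □^1◇^1ψ.
Minimal-valuation argument: fix x; take any y with xR^2y and any z with xR^1z. Set V(ψ) to the set of worlds R-reachable from y in exactly 3 steps. Then □^3ψ holds at y, so the antecedent holds at x; validity forces ◇^1ψ at z, giving a w with zR^1w and yR^3w.
First-order correspondent: \forall x \forall y \forall z ((x R^2 y \wedge xRz) \to \exists w (y R^3 w \wedge zRw)).

\forall x \forall y \forall z ((x R^2 y \wedge xRz) \to \exists w (y R^3 w \wedge zRw))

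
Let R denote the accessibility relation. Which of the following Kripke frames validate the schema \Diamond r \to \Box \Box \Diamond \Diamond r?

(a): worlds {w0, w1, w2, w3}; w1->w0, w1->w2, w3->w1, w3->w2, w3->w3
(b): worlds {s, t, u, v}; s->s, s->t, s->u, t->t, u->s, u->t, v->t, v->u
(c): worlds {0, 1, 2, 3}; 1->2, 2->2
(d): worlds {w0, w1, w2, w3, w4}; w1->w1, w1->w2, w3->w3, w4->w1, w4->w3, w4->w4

This is the axiom for a generalized confluence (Geach) condition; its first-order frame correspondent is \forall x \forall y \forall z ((xRy \wedge x R^2 z) \to \exists w (y = w \wedge z R^2 w)).
(a): fails — w3Rw1, w3R²w0 but no w with w1=w and w0R²w.
(b): fails — sRs, sR²t but no w with s=w and tR²w.
(c): ✓.
(d): fails — w1Rw1, w1R²w2 but no w with w1=w and w2R²w.
Valid on: (c).

(c)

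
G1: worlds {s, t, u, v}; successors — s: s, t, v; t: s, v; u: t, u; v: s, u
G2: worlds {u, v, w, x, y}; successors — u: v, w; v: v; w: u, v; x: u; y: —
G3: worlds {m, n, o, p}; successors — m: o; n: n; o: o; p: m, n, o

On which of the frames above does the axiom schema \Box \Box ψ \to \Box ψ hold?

G1

The schema corresponds to density: \forall x \forall y (Rxy \to \exists z (Rxz \wedge Rzy)).
G1: satisfies the condition.
G2: fails — Rwu but no z with Rwz and Rzu.
G3: fails — Rpm but no z with Rpz and Rzm.
Valid on: G1.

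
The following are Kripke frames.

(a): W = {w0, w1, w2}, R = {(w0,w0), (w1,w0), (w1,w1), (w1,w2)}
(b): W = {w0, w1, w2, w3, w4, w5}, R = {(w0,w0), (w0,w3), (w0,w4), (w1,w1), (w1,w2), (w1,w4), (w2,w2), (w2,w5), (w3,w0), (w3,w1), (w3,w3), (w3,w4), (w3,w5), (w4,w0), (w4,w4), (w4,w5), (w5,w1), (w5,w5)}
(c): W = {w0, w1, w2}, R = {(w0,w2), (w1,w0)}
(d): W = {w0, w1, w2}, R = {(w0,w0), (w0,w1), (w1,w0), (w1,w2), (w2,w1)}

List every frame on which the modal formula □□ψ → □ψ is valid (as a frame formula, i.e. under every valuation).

(a), (b)

The schema corresponds to density: ∀x ∀y (Rxy → ∃z (Rxz ∧ Rzy)).
(a): ✓.
(b): ✓.
(c): fails — Rw0w2 but no z with Rw0z and Rzw2.
(d): fails — Rw1w2 but no z with Rw1z and Rzw2.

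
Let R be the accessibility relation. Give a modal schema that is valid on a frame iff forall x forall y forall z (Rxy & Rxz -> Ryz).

A defining formula is ◇s → □◇s (the 5 axiom).
Suppose ◇s→□◇s is valid. Take Rxy, Rxz and set V(s)={y}. Then ◇s at x, so □◇s at x, so ◇s at z, so some w with Rzw has s; w=y, i.e. Rzy. By symmetry of the argument, Ryz.

◇s → □◇s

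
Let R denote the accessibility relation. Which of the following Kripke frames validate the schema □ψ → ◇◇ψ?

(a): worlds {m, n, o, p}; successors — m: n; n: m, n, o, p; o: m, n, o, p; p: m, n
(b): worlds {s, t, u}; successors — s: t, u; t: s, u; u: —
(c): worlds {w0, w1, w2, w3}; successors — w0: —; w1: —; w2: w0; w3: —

(a)

This is the axiom for a generalized confluence (Geach) condition; its first-order frame correspondent is ∀x ∃w (xRw ∧ xR²w).
(a): holds.
(b): fails — at u but no w with uRw and uR²w.
(c): fails — at w0 but no w with w0Rw and w0R²w.
Valid on: (a).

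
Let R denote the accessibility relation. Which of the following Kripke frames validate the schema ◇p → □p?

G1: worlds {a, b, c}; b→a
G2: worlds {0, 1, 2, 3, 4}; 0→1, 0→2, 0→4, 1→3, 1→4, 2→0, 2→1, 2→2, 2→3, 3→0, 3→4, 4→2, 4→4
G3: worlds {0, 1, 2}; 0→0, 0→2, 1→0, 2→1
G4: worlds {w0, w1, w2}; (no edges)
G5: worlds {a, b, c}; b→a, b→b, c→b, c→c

G1, G4

The schema corresponds to partial functionality: ∀x ∀y ∀z (Rxy ∧ Rxz → y = z).
G1: holds.
G2: fails — 0 sees both 1 and 2.
G3: fails — 0 sees both 0 and 2.
G4: holds.
G5: fails — b sees both a and b.
Valid on: G1, G4.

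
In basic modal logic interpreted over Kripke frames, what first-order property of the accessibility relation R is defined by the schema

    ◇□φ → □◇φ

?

Suppose ◇□φ→□◇φ is valid. Take Rxy, Rxz and set V(φ)={w : Ryw}. Then □φ at y so ◇□φ at x, so □◇φ at x, so ◇φ at z, giving w with Rzw and Ryw.

convergence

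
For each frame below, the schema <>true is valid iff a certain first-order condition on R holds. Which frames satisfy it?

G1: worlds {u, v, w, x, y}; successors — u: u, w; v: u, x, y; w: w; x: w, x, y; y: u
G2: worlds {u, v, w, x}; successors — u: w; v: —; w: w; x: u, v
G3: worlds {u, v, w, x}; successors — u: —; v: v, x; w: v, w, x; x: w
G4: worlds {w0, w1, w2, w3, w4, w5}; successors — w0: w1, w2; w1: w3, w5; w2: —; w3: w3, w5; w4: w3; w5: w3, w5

G1

The schema corresponds to seriality: forall x exists y Rxy.
G1: holds.
G2: fails — world v has no successor.
G3: fails — world u has no successor.
G4: fails — world w2 has no successor.
Valid on: G1.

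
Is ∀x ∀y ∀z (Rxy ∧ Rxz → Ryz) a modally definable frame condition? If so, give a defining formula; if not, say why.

The condition is the Euclidean property. A defining modal formula is ◇p → □◇p.

Definable; ◇p → □◇p defines it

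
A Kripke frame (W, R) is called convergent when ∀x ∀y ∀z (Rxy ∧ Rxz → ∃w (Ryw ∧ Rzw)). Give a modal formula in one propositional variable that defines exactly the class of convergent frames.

◇□r → □◇r

The condition is convergence. The .2 schema ◇□r → □◇r defines it.
Suppose ◇□r→□◇r is valid. Take Rxy, Rxz and set V(r)={w : Ryw}. Then □r at y so ◇□r at x, so □◇r at x, so ◇r at z, giving w with Rzw and Ryw.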